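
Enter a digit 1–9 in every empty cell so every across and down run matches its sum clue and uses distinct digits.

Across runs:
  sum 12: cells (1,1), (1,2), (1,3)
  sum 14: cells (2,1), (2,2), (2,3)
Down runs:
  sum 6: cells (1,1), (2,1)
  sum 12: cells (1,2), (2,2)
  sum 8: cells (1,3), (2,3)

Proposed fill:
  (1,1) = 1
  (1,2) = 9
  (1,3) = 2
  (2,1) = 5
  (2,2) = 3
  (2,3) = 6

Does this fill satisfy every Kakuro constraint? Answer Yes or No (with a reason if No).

Across: 1+9+2=12; 5+3+6=14. Down: 1+5=6; 9+3=12; 2+6=8. No digit repeats within any run.

Yes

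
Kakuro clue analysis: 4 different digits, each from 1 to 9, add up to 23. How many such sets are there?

9

4 distinct digits from 1–9 sum between 10 and 30.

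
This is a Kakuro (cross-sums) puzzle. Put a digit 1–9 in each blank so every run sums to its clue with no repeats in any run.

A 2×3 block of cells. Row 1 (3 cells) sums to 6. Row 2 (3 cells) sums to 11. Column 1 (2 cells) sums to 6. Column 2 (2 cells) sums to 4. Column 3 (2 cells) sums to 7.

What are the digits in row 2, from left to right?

6 in 3 cells must be {1,2,3}; 4 in 2 cells must be {1,3}.
Nothing is forced directly, so branch on (1,1), whose candidates are 1 or 2. If (1,1) = 1: that forces (1,2) = 3, (1,3) = 2, (2,1) = 5, after which (2,2) would have to be in {2,4} for the 11 across but in {1} for the 4 down — contradiction. So (1,1) = 2.
(2,1) = 6 − 2 = 4 completes the 6 down.
Given what's placed, (2,2) must be 1 to fit the 11 across and 4 down.
(2,3) = 11 − 5 = 6 completes the 11 across.
(1,2) = 4 − 1 = 3 completes the 4 down.
(1,3) = 6 − 5 = 1 completes the 6 across.

4 1 6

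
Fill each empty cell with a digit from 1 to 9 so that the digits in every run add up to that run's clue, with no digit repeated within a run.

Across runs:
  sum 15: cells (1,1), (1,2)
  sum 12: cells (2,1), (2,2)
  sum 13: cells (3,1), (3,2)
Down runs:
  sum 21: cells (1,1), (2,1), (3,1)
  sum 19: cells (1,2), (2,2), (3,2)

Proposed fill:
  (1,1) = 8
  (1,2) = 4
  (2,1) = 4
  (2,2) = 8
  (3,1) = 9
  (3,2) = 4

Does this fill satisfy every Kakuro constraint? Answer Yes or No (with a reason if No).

No — the down run (1,2)–(3,2) sums to 16, not 19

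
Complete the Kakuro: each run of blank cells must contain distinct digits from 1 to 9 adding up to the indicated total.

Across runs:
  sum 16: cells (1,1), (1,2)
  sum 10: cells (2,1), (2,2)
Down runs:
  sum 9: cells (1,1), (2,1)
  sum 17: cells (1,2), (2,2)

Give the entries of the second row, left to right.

2 8

16 in 2 cells must be {7,9}; 17 in 2 cells must be {8,9}.
The 16 across and the 9 down share only 7, so (1,1) = 7.
(1,2) = 16 − 7 = 9 completes the 16 across.
(2,1) = 9 − 7 = 2 completes the 9 down.
(2,2) = 10 − 2 = 8 completes the 10 across.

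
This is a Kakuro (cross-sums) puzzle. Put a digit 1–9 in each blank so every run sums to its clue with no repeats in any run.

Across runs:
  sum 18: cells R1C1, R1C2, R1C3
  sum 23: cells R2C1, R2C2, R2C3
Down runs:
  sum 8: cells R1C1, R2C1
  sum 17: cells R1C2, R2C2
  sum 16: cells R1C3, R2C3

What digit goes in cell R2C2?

23 in 3 cells must be {6,8,9}; 17 in 2 cells must be {8,9}; 16 in 2 cells must be {7,9}.
The 23 across and the 8 down share only 6, so R2C1 = 6.
Given what's placed, R2C3 must be 9 to fit the 23 across and 16 down.
R1C1 = 8 − 6 = 2 completes the 8 down.
R1C2 = 9: the only remaining digit allowed by both the 18 across and the 17 down.
R1C3 = 18 − 11 = 7 completes the 18 across.
R2C2 = 23 − 15 = 8 completes the 23 across.

8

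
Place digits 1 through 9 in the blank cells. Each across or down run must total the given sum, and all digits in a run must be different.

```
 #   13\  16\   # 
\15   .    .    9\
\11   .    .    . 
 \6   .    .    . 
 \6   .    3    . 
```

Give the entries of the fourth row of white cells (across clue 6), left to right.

2, 3, 1

6 in 3 cells must be {1,2,3}.
No cell is forced outright now. R1C1 can only be 6 or 7 (the digits allowed by both its 15 across and its 13 down). If R1C1 = 6: then R1C2 would have to be in {9} for the 15 across but in {1,2,4,5,6,7,8} for the 16 down — contradiction. So R1C1 = 7.
R1C2 = 15 − 7 = 8 completes the 15 across.
R3C2 = 1: the only remaining digit allowed by both the 6 across and the 16 down.
R2C2 = 16 − 12 = 4 completes the 16 down.
No cell is forced outright now. R2C1 can only be 1 or 2 (the digits allowed by both its 11 across and its 13 down). If R2C1 = 2: that forces R2C3 = 5, R3C1 = 3, after which R3C3 would have to be in {2} for the 6 across but in {1,3} for the 9 down — contradiction. So R2C1 = 1.
R2C3 = 11 − 5 = 6 completes the 11 across.
Given what's placed, R3C3 must be 2 to fit the 6 across and 9 down.
R4C1 = 2: the only remaining digit allowed by both the 6 across and the 13 down.
R4C3 = 6 − 5 = 1 completes the 6 across.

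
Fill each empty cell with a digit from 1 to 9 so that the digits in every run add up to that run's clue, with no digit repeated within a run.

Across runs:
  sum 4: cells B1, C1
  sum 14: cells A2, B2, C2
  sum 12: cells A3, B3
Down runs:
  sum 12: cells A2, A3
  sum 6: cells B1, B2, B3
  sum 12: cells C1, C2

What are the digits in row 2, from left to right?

3, 2, 9

4 in 2 cells must be {1,3}; 6 in 3 cells must be {1,2,3}.
The 4 across and the 12 down share only 3, so C1 = 3.
C2 = 12 − 3 = 9 completes the 12 down.
Intersecting the 12 across with the 6 down forces B3 = 3.
B1 = 4 − 3 = 1 completes the 4 across.
B2 = 6 − 4 = 2 completes the 6 down.
A3 = 12 − 3 = 9 completes the 12 across.
A2 = 14 − 11 = 3 completes the 14 across.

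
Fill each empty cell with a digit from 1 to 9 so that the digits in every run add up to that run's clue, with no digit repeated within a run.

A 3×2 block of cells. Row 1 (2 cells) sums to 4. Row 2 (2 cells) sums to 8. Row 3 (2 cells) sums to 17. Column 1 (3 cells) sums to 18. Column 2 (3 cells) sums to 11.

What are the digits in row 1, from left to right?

4 in 2 cells must be {1,3}; 17 in 2 cells must be {8,9}.
The 17 across and the 11 down share only 8, so (3,2) = 8.
Given what's placed, (1,2) must be 1 to fit the 4 across and 11 down.
(2,2) = 11 − 9 = 2 completes the 11 down.
(3,1) = 17 − 8 = 9 completes the 17 across.
(1,1) = 4 − 1 = 3 completes the 4 across.
(2,1) = 8 − 2 = 6 completes the 8 across.

3 1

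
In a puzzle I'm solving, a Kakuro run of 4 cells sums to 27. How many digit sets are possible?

3

4 distinct digits from 1–9 sum between 10 and 30.
Enumerating: {3,7,8,9}, {4,6,8,9}, {5,6,7,9}.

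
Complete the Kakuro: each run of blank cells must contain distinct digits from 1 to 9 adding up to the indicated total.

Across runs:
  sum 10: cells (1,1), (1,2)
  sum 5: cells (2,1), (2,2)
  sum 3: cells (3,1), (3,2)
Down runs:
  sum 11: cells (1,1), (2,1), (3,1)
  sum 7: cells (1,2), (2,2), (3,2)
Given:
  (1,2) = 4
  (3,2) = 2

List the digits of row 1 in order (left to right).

3 in 2 cells must be {1,2}; 7 in 3 cells must be {1,2,4}.
(1,1) = 10 − 4 = 6 completes the 10 across.
(2,2) = 7 − 6 = 1 completes the 7 down.
(3,1) = 3 − 2 = 1 completes the 3 across.
(2,1) = 5 − 1 = 4 completes the 5 across.

6 4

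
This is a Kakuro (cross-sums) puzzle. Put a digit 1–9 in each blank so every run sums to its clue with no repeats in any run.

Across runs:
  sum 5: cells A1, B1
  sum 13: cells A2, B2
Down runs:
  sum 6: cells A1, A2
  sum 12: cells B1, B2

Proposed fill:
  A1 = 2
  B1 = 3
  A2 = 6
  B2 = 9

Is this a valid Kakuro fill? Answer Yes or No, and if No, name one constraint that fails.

No — the across run A2–B2 sums to 15, not 13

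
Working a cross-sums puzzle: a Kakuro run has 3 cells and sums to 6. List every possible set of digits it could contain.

3 distinct digits from 1–9 sum between 6 and 24.
Only one set works: {1,2,3}.

{1,2,3}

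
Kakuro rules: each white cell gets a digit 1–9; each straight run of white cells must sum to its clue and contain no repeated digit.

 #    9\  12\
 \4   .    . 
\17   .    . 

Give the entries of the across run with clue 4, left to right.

1, 3

4 in 2 cells must be {1,3}; 17 in 2 cells must be {8,9}.
The 4 across and the 12 down share only 3, so R1C2 = 3.
The 17 across and the 9 down share only 8, so R2C1 = 8.
R2C2 = 17 − 8 = 9 completes the 17 across.
R1C1 = 4 − 3 = 1 completes the 4 across.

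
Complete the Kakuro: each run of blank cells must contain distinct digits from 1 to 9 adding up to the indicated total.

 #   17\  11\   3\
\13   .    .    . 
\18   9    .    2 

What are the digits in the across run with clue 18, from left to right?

9 7 2

17 in 2 cells must be {8,9}; 3 in 2 cells must be {1,2}.
R1C1 = 17 − 9 = 8 completes the 17 down.
R1C3 = 3 − 2 = 1 completes the 3 down.
R2C2 = 18 − 11 = 7 completes the 18 across.
R1C2 = 13 − 9 = 4 completes the 13 across.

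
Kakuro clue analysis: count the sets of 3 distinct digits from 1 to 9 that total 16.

3 distinct digits from 1–9 sum between 6 and 24.

8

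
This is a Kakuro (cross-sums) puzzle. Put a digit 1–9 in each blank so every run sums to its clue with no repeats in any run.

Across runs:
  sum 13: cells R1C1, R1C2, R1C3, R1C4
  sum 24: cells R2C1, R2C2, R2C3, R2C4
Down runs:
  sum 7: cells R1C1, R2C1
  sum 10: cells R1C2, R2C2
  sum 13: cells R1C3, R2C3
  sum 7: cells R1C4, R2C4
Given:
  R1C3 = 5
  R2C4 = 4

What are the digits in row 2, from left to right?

R1C4 = 7 − 4 = 3 completes the 7 down.
R2C3 = 13 − 5 = 8 completes the 13 down.
No cell is forced outright now. R2C1 can only be 3 or 5 (the digits allowed by both its 24 across and its 7 down). If R2C1 = 5: then R1C1 would have to be in {1,4} for the 13 across but in {2} for the 7 down — contradiction. So R2C1 = 3.
R1C1 = 7 − 3 = 4 completes the 7 down.
R1C2 = 13 − 12 = 1 completes the 13 across.
R2C2 = 24 − 15 = 9 completes the 24 across.

3, 9, 8, 4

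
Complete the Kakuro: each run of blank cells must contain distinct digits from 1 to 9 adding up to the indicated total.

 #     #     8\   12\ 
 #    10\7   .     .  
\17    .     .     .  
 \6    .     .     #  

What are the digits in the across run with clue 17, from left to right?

9 1 7

Nothing is forced directly, so branch on R3C1, whose candidates are 1 or 2 or 4. If R3C1 = 2: that forces R2C1 = 8, R3C2 = 4, R2C2 = 3, after which R2C3 would have to be in {6} for the 17 across but in {3,4,5,7,8,9} for the 12 down — contradiction. If R3C1 = 4: that forces R2C1 = 6, R3C2 = 2, after which R2C2 would have to be in {2,3,4,7,8,9} for the 17 across but in {1,5} for the 8 down — contradiction. So R3C1 = 1.
R2C1 = 10 − 1 = 9 completes the 10 down.
R3C2 = 6 − 1 = 5 completes the 6 across.
No cell is forced outright now. R1C2 can only be 1 or 2 (the digits allowed by both its 7 across and its 8 down). If R1C2 = 1: then R1C3 would have to be in {6} for the 7 across but in {3,4,5,7,8,9} for the 12 down — contradiction. So R1C2 = 2.
R1C3 = 7 − 2 = 5 completes the 7 across.
R2C2 = 8 − 7 = 1 completes the 8 down.
R2C3 = 17 − 10 = 7 completes the 17 across.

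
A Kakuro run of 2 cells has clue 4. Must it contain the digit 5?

No

The only way to make 4 from 2 distinct digits is {1,3}, which does not contain 5.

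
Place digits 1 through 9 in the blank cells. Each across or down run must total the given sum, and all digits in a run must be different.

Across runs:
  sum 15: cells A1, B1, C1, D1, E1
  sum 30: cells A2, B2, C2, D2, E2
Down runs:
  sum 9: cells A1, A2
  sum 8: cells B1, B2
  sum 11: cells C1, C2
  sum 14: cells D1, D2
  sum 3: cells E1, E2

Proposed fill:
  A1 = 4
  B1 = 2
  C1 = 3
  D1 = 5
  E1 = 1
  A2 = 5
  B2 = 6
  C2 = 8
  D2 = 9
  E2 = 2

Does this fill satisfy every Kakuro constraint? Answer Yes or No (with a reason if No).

Across: 4+2+3+5+1=15; 5+6+8+9+2=30. Down: 4+5=9; 2+6=8; 3+8=11; 5+9=14; 1+2=3. No digit repeats within any run.

Yes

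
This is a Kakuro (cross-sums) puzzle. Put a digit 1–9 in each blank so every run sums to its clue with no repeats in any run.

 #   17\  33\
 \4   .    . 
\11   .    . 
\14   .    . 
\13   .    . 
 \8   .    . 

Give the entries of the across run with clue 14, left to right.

5, 9

4 in 2 cells must be {1,3}.
Only 3 fits R1C2 under both its across sum 4 and down sum 33.
R1C1 = 4 − 3 = 1 completes the 4 across.
Nothing is forced directly, so branch on R5C2, whose candidates are 6 or 7. If R5C2 = 7: then R5C1 would have to be in {1} for the 8 across but in {2,3,4,5,6,7} for the 17 down — contradiction. So R5C2 = 6.
R5C1 = 8 − 6 = 2 completes the 8 across.
No cell is forced outright now. R3C1 can only be 5 or 6 (the digits allowed by both its 14 across and its 17 down). If R3C1 = 6: that forces R3C2 = 8, R4C1 = 5, after which R4C2 would have to be in {8} for the 13 across but in {7,9} for the 33 down — contradiction. So R3C1 = 5.
R3C2 = 14 − 5 = 9 completes the 14 across.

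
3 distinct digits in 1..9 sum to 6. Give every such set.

{1,2,3}

3 distinct digits from 1–9 sum between 6 and 24.
Only one set works: {1,2,3}.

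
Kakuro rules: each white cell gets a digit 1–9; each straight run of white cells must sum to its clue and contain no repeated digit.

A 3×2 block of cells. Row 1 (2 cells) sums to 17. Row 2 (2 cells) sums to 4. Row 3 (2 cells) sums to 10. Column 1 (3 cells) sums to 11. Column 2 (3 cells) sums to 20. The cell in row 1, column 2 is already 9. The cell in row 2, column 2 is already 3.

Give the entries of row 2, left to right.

1, 3

17 in 2 cells must be {8,9}; 4 in 2 cells must be {1,3}.
(1,1) = 17 − 9 = 8 completes the 17 across.
(2,1) = 4 − 3 = 1 completes the 4 across.
(3,1) = 11 − 9 = 2 completes the 11 down.
(3,2) = 10 − 2 = 8 completes the 10 across.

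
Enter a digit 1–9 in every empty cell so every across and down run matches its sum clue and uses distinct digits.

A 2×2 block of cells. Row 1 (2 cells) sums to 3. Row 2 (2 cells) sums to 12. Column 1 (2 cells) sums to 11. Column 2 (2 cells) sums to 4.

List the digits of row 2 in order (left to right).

9, 3

3 in 2 cells must be {1,2}; 4 in 2 cells must be {1,3}.
The 3 across and the 11 down share only 2, so (1,1) = 2.
(1,2) = 3 − 2 = 1 completes the 3 across.
(2,1) = 11 − 2 = 9 completes the 11 down.
(2,2) = 12 − 9 = 3 completes the 12 across.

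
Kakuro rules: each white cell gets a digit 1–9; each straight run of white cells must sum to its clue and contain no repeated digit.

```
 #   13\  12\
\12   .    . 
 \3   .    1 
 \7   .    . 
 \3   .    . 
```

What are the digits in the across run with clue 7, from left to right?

3 in 2 cells must be {1,2}.
R2C1 = 3 − 1 = 2 completes the 3 across.
Given what's placed, R4C1 must be 1 to fit the 3 across and 13 down.
R4C2 = 3 − 1 = 2 completes the 3 across.
No cell is forced outright now. R1C1 can only be 3 or 4 or 7 (the digits allowed by both its 12 across and its 13 down). If R1C1 = 3: then R1C2 would have to be in {9} for the 12 across but in {3,4,5,6} for the 12 down — contradiction. If R1C1 = 4: then R1C2 would have to be in {8} for the 12 across but in {3,4,5,6} for the 12 down — contradiction. So R1C1 = 7.
R1C2 = 12 − 7 = 5 completes the 12 across.
R3C1 = 13 − 10 = 3 completes the 13 down.
R3C2 = 7 − 3 = 4 completes the 7 across.

3 4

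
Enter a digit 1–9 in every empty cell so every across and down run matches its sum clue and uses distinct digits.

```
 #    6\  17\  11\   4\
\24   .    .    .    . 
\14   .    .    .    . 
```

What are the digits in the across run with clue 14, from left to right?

17 in 2 cells must be {8,9}; 4 in 2 cells must be {1,3}.
Only 8 fits R2C2 under both its across sum 14 and down sum 17.
R1C2 = 17 − 8 = 9 completes the 17 down.
Nothing is forced directly, so branch on R1C4, whose candidates are 1 or 3. If R1C4 = 1: then R1C1 would have to be in {6,8} for the 24 across but in {1,2,4,5} for the 6 down — contradiction. So R1C4 = 3.
R2C4 = 4 − 3 = 1 completes the 4 down.
R2C1 = 2: the only remaining digit allowed by both the 14 across and the 6 down.
R2C3 = 14 − 11 = 3 completes the 14 across.

2, 8, 3, 1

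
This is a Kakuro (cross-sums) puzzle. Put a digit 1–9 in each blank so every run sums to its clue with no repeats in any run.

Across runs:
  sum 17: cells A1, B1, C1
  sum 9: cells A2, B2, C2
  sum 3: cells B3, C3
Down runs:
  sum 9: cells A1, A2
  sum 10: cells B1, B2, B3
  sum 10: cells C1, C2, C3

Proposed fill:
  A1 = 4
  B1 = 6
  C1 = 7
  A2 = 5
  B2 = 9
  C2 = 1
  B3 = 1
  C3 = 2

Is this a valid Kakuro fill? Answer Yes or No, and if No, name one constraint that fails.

No — the across run A2–C2 sums to 15, not 9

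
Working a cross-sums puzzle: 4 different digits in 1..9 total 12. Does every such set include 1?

Yes

Every partition of 12 into 4 distinct digits includes 1: {1,2,3,6}, {1,2,4,5}.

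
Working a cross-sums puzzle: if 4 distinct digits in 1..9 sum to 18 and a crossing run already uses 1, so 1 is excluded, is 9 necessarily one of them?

No

Counterexample: {2,3,5,8} sums to 18 under that restriction without using 9.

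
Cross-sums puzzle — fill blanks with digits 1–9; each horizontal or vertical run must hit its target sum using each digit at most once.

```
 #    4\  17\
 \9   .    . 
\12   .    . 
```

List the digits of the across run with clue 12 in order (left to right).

4 in 2 cells must be {1,3}; 17 in 2 cells must be {8,9}.
The 9 across and the 17 down share only 8, so R1C2 = 8.
The 12 across and the 4 down share only 3, so R2C1 = 3.
R2C2 = 12 − 3 = 9 completes the 12 across.
R1C1 = 9 − 8 = 1 completes the 9 across.

3 9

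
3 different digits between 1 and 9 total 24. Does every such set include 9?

The only way to make 24 from 3 distinct digits is {7,8,9}, which contains 9.

Yes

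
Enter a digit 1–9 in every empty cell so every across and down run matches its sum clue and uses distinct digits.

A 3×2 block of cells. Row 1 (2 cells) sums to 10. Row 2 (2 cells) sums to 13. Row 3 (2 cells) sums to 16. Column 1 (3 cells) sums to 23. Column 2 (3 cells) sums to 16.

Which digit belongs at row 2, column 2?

5

16 in 2 cells must be {7,9}; 23 in 3 cells must be {6,8,9}.
The 16 across and the 23 down share only 9, so (3,1) = 9.
(3,2) = 16 − 9 = 7 completes the 16 across.
Nothing is forced directly, so branch on (1,1), whose candidates are 6 or 8. If (1,1) = 8: then (1,2) would have to be in {2} for the 10 across but in {1,3,4,5,6,8} for the 16 down — contradiction. So (1,1) = 6.
(1,2) = 10 − 6 = 4 completes the 10 across.
(2,1) = 23 − 15 = 8 completes the 23 down.
(2,2) = 13 − 8 = 5 completes the 13 across.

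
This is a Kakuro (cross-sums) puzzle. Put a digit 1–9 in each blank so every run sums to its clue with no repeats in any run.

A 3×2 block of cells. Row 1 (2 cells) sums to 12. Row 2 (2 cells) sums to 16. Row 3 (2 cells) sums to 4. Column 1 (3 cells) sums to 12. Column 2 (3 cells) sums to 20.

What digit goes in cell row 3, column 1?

16 in 2 cells must be {7,9}; 4 in 2 cells must be {1,3}.
The 4 across and the 20 down share only 3, so (3,2) = 3.
Given what's placed, (2,2) must be 9 to fit the 16 across and 20 down.
(3,1) = 4 − 3 = 1 completes the 4 across.
(1,2) = 20 − 12 = 8 completes the 20 down.
(2,1) = 16 − 9 = 7 completes the 16 across.
(1,1) = 12 − 8 = 4 completes the 12 across.

1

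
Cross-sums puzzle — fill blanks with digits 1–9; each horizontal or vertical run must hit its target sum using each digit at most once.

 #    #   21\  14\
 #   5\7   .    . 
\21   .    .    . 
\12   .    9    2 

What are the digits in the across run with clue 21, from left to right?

The 21 across and the 5 down share only 4, so R2C1 = 4.
R2C2 = 8: the only remaining digit allowed by both the 21 across and the 21 down.
R2C3 = 21 − 12 = 9 completes the 21 across.
R3C1 = 12 − 11 = 1 completes the 12 across.
R1C2 = 21 − 17 = 4 completes the 21 down.
R1C3 = 7 − 4 = 3 completes the 7 across.

4 8 9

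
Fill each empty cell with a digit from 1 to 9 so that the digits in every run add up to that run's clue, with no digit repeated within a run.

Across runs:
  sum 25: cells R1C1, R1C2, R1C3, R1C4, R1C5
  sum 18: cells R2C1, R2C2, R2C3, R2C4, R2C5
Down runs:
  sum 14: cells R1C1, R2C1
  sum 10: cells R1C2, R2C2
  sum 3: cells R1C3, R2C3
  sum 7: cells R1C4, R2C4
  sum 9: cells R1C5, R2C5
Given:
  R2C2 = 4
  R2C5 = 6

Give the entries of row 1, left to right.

3 in 2 cells must be {1,2}.
R1C2 = 10 − 4 = 6 completes the 10 down.
R1C5 = 9 − 6 = 3 completes the 9 down.
R2C1 = 5: the only remaining digit allowed by both the 18 across and the 14 down.
R1C1 = 14 − 5 = 9 completes the 14 down.
Given what's placed, R1C3 must be 2 to fit the 25 across and 3 down.
R1C4 = 25 − 20 = 5 completes the 25 across.

9 6 2 5 3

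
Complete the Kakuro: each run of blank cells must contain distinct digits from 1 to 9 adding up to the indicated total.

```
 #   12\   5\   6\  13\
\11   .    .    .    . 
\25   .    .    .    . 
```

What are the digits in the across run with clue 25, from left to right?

9 3 5 8

11 in 4 cells must be {1,2,3,5}.
Only 5 fits R1C4 under both its across sum 11 and down sum 13.
R2C4 = 13 − 5 = 8 completes the 13 down.
Given what's placed, R1C1 must be 3 to fit the 11 across and 12 down.
R2C1 = 12 − 3 = 9 completes the 12 down.
No cell is forced outright now. R1C2 can only be 1 or 2 (the digits allowed by both its 11 across and its 5 down). If R1C2 = 1: that forces R1C3 = 2, after which R2C2 would have to be in {1,2,3,5,6,7} for the 25 across but in {4} for the 5 down — contradiction. So R1C2 = 2.
R1C3 = 11 − 10 = 1 completes the 11 across.
R2C2 = 5 − 2 = 3 completes the 5 down.
R2C3 = 25 − 20 = 5 completes the 25 across.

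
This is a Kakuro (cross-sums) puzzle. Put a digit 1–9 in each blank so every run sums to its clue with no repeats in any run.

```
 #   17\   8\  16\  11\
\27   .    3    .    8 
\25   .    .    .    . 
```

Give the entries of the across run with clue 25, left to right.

8 5 9 3

17 in 2 cells must be {8,9}; 16 in 2 cells must be {7,9}.
Given what's placed, R1C1 must be 9 to fit the 27 across and 17 down.
R1C3 = 27 − 20 = 7 completes the 27 across.
R2C1 = 17 − 9 = 8 completes the 17 down.
R2C2 = 8 − 3 = 5 completes the 8 down.
R2C3 = 16 − 7 = 9 completes the 16 down.
R2C4 = 25 − 22 = 3 completes the 25 across.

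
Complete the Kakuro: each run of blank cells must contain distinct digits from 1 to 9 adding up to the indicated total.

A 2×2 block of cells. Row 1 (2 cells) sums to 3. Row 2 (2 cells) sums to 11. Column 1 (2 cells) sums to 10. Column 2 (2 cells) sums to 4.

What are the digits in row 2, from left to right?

3 in 2 cells must be {1,2}; 4 in 2 cells must be {1,3}.
The 3 across and the 4 down share only 1, so (1,2) = 1.
(2,2) = 4 − 1 = 3 completes the 4 down.
(1,1) = 3 − 1 = 2 completes the 3 across.
(2,1) = 11 − 3 = 8 completes the 11 across.

8 3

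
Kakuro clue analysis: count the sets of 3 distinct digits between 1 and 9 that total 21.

3

3 distinct digits from 1–9 sum between 6 and 24.
Enumerating: {4,8,9}, {5,7,9}, {6,7,8}.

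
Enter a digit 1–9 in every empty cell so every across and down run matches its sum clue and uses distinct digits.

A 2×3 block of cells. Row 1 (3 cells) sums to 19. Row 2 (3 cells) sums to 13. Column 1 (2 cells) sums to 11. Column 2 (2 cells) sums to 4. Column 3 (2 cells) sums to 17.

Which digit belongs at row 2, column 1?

4

4 in 2 cells must be {1,3}; 17 in 2 cells must be {8,9}.
The 19 across and the 4 down share only 3, so (1,2) = 3.
Given what's placed, (1,3) must be 9 to fit the 19 across and 17 down.
(2,2) = 4 − 3 = 1 completes the 4 down.
(2,3) = 17 − 9 = 8 completes the 17 down.
(1,1) = 19 − 12 = 7 completes the 19 across.
(2,1) = 13 − 9 = 4 completes the 13 across.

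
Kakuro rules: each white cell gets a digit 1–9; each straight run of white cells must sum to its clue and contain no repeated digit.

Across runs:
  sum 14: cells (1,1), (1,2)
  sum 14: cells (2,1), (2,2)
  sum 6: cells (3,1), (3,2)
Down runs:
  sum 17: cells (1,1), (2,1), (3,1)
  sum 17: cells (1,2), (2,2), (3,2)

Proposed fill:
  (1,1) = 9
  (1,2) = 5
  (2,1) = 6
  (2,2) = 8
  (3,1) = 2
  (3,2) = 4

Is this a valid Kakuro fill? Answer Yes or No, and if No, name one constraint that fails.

Yes

Across: 9+5=14; 6+8=14; 2+4=6. Down: 9+6+2=17; 5+8+4=17. No digit repeats within any run.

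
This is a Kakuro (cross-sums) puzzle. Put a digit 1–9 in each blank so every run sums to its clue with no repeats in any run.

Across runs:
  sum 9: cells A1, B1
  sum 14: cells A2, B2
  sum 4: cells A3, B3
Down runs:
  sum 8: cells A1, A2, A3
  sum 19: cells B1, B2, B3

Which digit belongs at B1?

7

4 in 2 cells must be {1,3}.
The 14 across and the 8 down share only 5, so A2 = 5.
B2 = 14 − 5 = 9 completes the 14 across.
Given what's placed, A3 must be 1 to fit the 4 across and 8 down.
B3 = 4 − 1 = 3 completes the 4 across.
A1 = 8 − 6 = 2 completes the 8 down.
B1 = 9 − 2 = 7 completes the 9 across.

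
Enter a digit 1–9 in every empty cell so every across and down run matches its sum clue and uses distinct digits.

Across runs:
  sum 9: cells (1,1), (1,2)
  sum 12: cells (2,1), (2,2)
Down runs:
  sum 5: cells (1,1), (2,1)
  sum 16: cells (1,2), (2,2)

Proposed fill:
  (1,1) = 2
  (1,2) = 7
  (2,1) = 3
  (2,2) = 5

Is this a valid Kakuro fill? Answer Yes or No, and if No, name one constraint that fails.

No — the down run (1,2)–(2,2) sums to 12, not 16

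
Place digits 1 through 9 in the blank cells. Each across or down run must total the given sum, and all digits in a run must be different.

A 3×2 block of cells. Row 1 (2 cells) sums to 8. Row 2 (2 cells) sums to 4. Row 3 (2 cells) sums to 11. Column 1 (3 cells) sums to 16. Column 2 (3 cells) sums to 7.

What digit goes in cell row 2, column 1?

4 in 2 cells must be {1,3}; 7 in 3 cells must be {1,2,4}.
The 4 across and the 7 down share only 1, so (2,2) = 1.
Given what's placed, (1,2) must be 2 to fit the 8 across and 7 down.
(2,1) = 4 − 1 = 3 completes the 4 across.
(3,2) = 7 − 3 = 4 completes the 7 down.
(1,1) = 8 − 2 = 6 completes the 8 across.
(3,1) = 11 − 4 = 7 completes the 11 across.

3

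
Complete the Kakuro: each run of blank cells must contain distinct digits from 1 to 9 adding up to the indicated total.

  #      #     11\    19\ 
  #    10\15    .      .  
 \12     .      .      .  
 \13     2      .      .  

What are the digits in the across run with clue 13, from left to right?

2, 4, 7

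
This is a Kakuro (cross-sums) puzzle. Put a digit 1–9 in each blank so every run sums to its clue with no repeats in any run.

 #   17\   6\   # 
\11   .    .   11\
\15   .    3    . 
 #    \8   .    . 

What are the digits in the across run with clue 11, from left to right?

9 2

17 in 2 cells must be {8,9}; 6 in 3 cells must be {1,2,3}.
Given what's placed, R1C2 must be 2 to fit the 11 across and 6 down.
R2C1 = 8: the only remaining digit allowed by both the 15 across and the 17 down.
R2C3 = 15 − 11 = 4 completes the 15 across.
R3C2 = 6 − 5 = 1 completes the 6 down.
R3C3 = 8 − 1 = 7 completes the 8 across.
R1C1 = 11 − 2 = 9 completes the 11 across.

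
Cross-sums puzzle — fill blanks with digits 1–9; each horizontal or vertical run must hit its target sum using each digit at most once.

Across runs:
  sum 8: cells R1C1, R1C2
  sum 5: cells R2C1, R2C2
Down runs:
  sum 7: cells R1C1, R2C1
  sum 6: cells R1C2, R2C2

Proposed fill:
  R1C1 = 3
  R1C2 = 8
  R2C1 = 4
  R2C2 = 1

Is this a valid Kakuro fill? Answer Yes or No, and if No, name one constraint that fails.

No — the across run R1C1–R1C2 sums to 11, not 8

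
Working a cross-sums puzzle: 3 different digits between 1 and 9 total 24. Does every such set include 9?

The only way to make 24 from 3 distinct digits is {7,8,9}, which contains 9.

Yes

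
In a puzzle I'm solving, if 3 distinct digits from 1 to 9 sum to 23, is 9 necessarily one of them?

Yes

The only way to make 23 from 3 distinct digits is {6,8,9}, which contains 9.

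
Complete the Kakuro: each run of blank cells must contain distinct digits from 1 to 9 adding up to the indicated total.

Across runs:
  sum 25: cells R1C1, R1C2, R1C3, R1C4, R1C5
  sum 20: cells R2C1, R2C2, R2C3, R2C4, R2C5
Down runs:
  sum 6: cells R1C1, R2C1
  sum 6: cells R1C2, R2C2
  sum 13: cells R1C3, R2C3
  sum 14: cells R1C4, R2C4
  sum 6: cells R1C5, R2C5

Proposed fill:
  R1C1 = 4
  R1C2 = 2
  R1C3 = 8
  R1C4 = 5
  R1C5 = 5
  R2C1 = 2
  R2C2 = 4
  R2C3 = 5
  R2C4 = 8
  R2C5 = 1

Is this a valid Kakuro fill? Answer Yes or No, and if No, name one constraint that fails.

No — the across run R1C1–R1C5 sums to 24, not 25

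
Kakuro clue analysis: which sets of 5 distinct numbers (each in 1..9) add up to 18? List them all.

{1,2,3,4,8}; {1,2,3,5,7}; {1,2,4,5,6}

5 distinct digits from 1–9 sum between 15 and 35.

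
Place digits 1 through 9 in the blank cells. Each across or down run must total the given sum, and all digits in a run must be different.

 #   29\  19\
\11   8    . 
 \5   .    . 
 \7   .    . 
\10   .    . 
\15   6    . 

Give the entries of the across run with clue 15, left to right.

6 9

R1C2 = 11 − 8 = 3 completes the 11 across.
R5C2 = 15 − 6 = 9 completes the 15 across.
Nothing is forced directly, so branch on R4C2, whose candidates are 1 or 2 or 4. If R4C2 = 2: then R4C1 would have to be in {8} for the 10 across but in {1,2,3,4,5,7,9} for the 29 down — contradiction. If R4C2 = 4: then R4C1 would have to be in {6} for the 10 across but in {1,2,3,4,5,7,9} for the 29 down — contradiction. So R4C2 = 1.
R4C1 = 10 − 1 = 9 completes the 10 across.
Nothing is forced directly, so branch on R2C2, whose candidates are 2 or 4. If R2C2 = 2: then R2C1 would have to be in {3} for the 5 across but in {1,2,4,5} for the 29 down — contradiction. So R2C2 = 4.
R2C1 = 5 − 4 = 1 completes the 5 across.
R3C1 = 29 − 24 = 5 completes the 29 down.
R3C2 = 7 − 5 = 2 completes the 7 across.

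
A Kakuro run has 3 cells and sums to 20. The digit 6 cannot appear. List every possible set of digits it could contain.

3 distinct digits from 1–9 sum between 6 and 24.
Dropping sets that contain 6.

{3,8,9}; {4,7,9}; {5,7,8}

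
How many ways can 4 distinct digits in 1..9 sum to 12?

4 distinct digits from 1–9 sum between 10 and 30.
Enumerating: {1,2,3,6}, {1,2,4,5}.

2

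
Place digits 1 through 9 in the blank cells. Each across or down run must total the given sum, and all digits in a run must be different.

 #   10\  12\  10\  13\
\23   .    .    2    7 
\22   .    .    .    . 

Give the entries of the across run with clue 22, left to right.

R2C3 = 10 − 2 = 8 completes the 10 down.
R2C4 = 13 − 7 = 6 completes the 13 down.
Nothing is forced directly, so branch on R2C1, whose candidates are 1 or 3 or 7. If R2C1 = 3: then R1C1 would have to be in {5,6,8,9} for the 23 across but in {7} for the 10 down — contradiction. If R2C1 = 7: then R1C1 would have to be in {5,6,8,9} for the 23 across but in {3} for the 10 down — contradiction. So R2C1 = 1.
R1C1 = 10 − 1 = 9 completes the 10 down.
R1C2 = 23 − 18 = 5 completes the 23 across.
R2C2 = 22 − 15 = 7 completes the 22 across.

1 7 8 6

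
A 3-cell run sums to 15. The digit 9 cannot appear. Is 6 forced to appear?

Counterexample: {2,5,8} sums to 15 under that restriction without using 6.

No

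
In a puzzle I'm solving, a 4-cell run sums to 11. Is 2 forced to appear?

The only way to make 11 from 4 distinct digits is {1,2,3,5}, which contains 2.

Yes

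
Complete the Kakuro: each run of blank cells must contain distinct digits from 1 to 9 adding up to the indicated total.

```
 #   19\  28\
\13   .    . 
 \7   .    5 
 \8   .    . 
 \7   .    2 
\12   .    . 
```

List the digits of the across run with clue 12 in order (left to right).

R2C1 = 7 − 5 = 2 completes the 7 across.
R4C1 = 7 − 2 = 5 completes the 7 across.
Nothing is forced directly, so branch on R3C2, whose candidates are 6 or 7. If R3C2 = 6: then R3C1 would have to be in {2} for the 8 across but in {1,3,4,7,8} for the 19 down — contradiction. So R3C2 = 7.
R3C1 = 8 − 7 = 1 completes the 8 across.
R5C2 = 8: the only remaining digit allowed by both the 12 across and the 28 down.
R1C2 = 28 − 22 = 6 completes the 28 down.
R5C1 = 12 − 8 = 4 completes the 12 across.
R1C1 = 13 − 6 = 7 completes the 13 across.

4 8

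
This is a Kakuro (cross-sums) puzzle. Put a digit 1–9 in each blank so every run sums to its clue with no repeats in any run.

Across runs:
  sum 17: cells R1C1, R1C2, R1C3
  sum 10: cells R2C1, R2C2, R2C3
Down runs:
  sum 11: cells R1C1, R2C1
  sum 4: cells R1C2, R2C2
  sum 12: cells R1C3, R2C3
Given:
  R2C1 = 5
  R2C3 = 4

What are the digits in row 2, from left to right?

5, 1, 4

4 in 2 cells must be {1,3}.
R1C1 = 11 − 5 = 6 completes the 11 down.
Given what's placed, R1C2 must be 3 to fit the 17 across and 4 down.
R1C3 = 17 − 9 = 8 completes the 17 across.
R2C2 = 10 − 9 = 1 completes the 10 across.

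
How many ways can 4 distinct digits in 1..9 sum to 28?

2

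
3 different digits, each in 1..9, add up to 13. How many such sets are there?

7

3 distinct digits from 1–9 sum between 6 and 24.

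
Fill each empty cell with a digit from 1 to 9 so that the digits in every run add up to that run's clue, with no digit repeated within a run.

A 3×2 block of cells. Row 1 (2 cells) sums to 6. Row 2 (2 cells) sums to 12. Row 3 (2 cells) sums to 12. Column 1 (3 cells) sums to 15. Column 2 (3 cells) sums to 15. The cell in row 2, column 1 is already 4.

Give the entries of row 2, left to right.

4 8

(2,2) = 12 − 4 = 8 completes the 12 across.
Nothing is forced directly, so branch on (1,1), whose candidates are 2 or 5. If (1,1) = 5: that forces (1,2) = 1, after which (3,1) would have to be in {3,4,5,7,8,9} for the 12 across but in {6} for the 15 down — contradiction. So (1,1) = 2.
(1,2) = 6 − 2 = 4 completes the 6 across.
(3,1) = 15 − 6 = 9 completes the 15 down.
(3,2) = 12 − 9 = 3 completes the 12 across.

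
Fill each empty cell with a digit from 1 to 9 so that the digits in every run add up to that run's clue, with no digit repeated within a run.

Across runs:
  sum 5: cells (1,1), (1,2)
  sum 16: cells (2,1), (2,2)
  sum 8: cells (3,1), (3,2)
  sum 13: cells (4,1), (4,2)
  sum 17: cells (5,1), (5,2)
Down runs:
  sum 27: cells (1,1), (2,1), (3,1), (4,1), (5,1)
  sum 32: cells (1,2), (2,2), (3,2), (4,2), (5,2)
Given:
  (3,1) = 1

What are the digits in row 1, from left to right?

16 in 2 cells must be {7,9}; 17 in 2 cells must be {8,9}.
(3,2) = 8 − 1 = 7 completes the 8 across.
(2,2) = 9: the only remaining digit allowed by both the 16 across and the 32 down.
Given what's placed, (5,2) must be 8 to fit the 17 across and 32 down.
(2,1) = 16 − 9 = 7 completes the 16 across.
(5,1) = 17 − 8 = 9 completes the 17 across.
Nothing is forced directly, so branch on (1,1), whose candidates are 2 or 4. If (1,1) = 4: then (1,2) would have to be in {1} for the 5 across but in {2,3,5,6} for the 32 down — contradiction. So (1,1) = 2.
(1,2) = 5 − 2 = 3 completes the 5 across.

2 3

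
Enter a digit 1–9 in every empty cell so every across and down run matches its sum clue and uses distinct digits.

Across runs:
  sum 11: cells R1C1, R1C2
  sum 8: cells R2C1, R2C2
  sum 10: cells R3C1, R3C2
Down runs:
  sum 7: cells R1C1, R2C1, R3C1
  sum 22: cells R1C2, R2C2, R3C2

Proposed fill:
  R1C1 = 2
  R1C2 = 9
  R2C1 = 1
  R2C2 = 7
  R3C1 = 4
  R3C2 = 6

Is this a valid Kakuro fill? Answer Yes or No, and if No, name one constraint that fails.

Across: 2+9=11; 1+7=8; 4+6=10. Down: 2+1+4=7; 9+7+6=22. No digit repeats within any run.

Yes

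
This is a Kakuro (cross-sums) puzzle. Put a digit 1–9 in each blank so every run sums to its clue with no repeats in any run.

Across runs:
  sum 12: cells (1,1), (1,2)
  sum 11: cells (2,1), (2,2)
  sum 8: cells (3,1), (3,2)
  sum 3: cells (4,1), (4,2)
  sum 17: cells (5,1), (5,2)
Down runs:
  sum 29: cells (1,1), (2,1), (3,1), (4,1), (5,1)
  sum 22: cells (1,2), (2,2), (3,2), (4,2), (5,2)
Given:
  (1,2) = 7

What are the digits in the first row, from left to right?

3 in 2 cells must be {1,2}; 17 in 2 cells must be {8,9}.
(1,1) = 12 − 7 = 5 completes the 12 across.

5, 7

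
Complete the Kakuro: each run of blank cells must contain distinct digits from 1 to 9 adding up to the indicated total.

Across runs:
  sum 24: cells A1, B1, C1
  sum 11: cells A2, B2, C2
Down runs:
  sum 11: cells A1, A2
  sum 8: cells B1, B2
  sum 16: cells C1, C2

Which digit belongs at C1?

9

24 in 3 cells must be {7,8,9}; 16 in 2 cells must be {7,9}.
The 24 across and the 8 down share only 7, so B1 = 7.
Given what's placed, C1 must be 9 to fit the 24 across and 16 down.
B2 = 8 − 7 = 1 completes the 8 down.
C2 = 16 − 9 = 7 completes the 16 down.
A1 = 24 − 16 = 8 completes the 24 across.
A2 = 11 − 8 = 3 completes the 11 across.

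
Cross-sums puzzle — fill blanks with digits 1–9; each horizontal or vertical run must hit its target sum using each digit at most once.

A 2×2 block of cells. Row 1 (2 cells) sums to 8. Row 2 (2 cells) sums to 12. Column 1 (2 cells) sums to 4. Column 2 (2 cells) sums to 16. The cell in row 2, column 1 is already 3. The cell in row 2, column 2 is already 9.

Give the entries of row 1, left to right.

1, 7

4 in 2 cells must be {1,3}; 16 in 2 cells must be {7,9}.
(1,1) = 4 − 3 = 1 completes the 4 down.
(1,2) = 8 − 1 = 7 completes the 8 across.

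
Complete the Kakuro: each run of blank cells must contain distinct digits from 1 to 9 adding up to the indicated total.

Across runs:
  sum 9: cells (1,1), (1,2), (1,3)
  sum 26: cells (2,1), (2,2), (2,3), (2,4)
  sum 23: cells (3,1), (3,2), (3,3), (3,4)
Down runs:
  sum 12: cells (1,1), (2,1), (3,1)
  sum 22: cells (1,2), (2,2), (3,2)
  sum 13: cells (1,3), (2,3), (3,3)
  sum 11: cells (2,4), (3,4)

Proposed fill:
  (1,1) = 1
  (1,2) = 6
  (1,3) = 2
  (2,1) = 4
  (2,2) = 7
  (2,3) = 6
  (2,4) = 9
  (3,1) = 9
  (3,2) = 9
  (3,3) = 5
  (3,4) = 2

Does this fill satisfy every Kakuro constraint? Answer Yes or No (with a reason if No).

No — the down run (1,1)–(3,1) sums to 14, not 12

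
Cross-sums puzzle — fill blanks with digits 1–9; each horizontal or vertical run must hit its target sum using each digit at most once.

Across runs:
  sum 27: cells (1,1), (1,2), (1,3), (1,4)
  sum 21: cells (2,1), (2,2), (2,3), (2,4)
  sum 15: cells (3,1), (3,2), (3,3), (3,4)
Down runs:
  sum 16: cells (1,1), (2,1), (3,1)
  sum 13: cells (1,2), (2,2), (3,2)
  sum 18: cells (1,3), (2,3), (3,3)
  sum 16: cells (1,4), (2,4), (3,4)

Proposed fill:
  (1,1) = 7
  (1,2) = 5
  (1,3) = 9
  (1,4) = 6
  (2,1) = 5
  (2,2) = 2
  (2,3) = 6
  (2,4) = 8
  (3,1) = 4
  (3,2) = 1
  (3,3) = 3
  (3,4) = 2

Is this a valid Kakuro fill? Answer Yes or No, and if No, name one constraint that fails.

No — the down run (1,2)–(3,2) sums to 8, not 13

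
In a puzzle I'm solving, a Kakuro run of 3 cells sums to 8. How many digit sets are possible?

2

3 distinct digits from 1–9 sum between 6 and 24.
Enumerating: {1,2,5}, {1,3,4}.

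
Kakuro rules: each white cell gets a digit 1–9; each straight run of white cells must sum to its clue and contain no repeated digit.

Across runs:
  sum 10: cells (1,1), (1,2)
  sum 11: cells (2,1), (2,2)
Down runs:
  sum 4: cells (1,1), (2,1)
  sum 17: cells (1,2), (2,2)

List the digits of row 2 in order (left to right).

3, 8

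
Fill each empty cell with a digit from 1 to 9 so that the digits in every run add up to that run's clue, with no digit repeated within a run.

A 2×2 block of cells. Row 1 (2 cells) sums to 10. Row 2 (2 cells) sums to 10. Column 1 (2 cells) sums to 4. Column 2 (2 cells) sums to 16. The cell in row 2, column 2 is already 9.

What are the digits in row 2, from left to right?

4 in 2 cells must be {1,3}; 16 in 2 cells must be {7,9}.
(1,2) = 16 − 9 = 7 completes the 16 down.
(2,1) = 10 − 9 = 1 completes the 10 across.
(1,1) = 10 − 7 = 3 completes the 10 across.

1, 9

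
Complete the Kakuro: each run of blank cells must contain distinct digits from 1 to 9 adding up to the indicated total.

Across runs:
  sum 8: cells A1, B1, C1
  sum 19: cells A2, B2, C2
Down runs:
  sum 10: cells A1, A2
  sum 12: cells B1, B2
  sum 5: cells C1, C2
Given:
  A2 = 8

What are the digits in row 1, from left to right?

2 5 1

A1 = 10 − 8 = 2 completes the 10 down.
Given what's placed, B1 must be 5 to fit the 8 across and 12 down.
C1 = 8 − 7 = 1 completes the 8 across.
B2 = 12 − 5 = 7 completes the 12 down.
C2 = 19 − 15 = 4 completes the 19 across.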